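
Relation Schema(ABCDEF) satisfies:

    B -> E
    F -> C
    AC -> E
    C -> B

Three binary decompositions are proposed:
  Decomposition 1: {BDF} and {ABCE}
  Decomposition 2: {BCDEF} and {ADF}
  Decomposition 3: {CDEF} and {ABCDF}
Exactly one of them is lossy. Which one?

Decomposition 1: common = {B}, closure = {BE} → lossy.
Decomposition 2: common = {DF}, closure = {BCDEF} → lossless.
Decomposition 3: common = {CDF}, closure = {BCDEF} → lossless.

Decomposition 1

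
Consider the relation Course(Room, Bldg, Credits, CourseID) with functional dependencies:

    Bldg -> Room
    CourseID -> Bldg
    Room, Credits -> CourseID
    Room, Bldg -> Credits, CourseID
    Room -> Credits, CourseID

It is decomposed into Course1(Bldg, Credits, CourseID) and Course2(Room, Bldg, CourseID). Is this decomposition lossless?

Yes

Common attributes: Course1 ∩ Course2 = {Bldg, CourseID}.
Closure of {Bldg, CourseID}: Bldg → Room applies, adding Room; Room, Bldg → Credits, CourseID applies, adding Credits. So (Bldg, CourseID)⁺ = {Room, Bldg, Credits, CourseID}.
This closure contains every attribute of Course1, so Course1 ∩ Course2 → Course1. The join is lossless.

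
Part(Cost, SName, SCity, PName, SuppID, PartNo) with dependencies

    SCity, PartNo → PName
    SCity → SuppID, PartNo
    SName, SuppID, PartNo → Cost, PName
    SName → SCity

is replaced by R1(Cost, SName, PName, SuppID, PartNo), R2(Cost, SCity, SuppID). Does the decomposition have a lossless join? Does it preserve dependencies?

lossy and not dependency-preserving

Lossless test: (Cost, SuppID)⁺ = {Cost, SuppID}, which is a superkey of neither fragment — lossy.
Dependency preservation: the restricted closure of {SCity, PartNo} across the fragments never reaches {PName}, so SCity, PartNo → PName cannot be enforced without a join — not preserved.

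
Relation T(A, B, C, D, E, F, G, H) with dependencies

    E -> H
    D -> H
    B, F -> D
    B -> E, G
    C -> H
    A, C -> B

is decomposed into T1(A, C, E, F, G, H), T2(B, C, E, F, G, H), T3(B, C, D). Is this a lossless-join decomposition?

Chase test. Columns are A, B, C, D, E, F, G, H; row i has aⱼ where attribute j ∈ Ti, else bᵢⱼ.
Initial tableau (one row per fragment):
  row 1: a1 b12 a3 b14 a5 a6 a7 a8
  row 2: b21 a2 a3 b24 a5 a6 a7 a8
  row 3: b31 a2 a3 a4 b35 b36 b37 b38
Rows 2 and 3 agree on B; apply B→E, G and equate their E, G entries.
Rows 1 and 3 agree on C; apply C→H and equate their H entries.
No row becomes fully distinguished — the join is lossy.

No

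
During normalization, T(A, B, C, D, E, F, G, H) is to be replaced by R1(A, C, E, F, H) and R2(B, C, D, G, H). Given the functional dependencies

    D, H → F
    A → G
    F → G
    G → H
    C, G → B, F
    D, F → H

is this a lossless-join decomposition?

No

Common attributes: R1 ∩ R2 = {C, H}.
No dependency enlarges {C, H}, so (C, H)⁺ = {C, H}.
The closure contains neither all of R1 = {A, C, E, F, H} nor all of R2 = {B, C, D, G, H}, so the common attributes are not a superkey of either fragment. The join is lossy.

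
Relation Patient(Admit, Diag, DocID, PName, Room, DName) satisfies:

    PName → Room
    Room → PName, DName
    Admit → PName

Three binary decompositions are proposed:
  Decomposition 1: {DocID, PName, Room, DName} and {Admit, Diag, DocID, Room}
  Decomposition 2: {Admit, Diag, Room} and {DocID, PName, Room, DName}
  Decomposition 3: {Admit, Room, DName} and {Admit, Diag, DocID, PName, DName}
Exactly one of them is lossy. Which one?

Decomposition 2

Decomposition 1: common = {DocID, Room}, closure = {DocID, PName, Room, DName} → lossless.
Decomposition 2: common = {Room}, closure = {PName, Room, DName} → lossy.
Decomposition 3: common = {Admit, DName}, closure = {Admit, PName, Room, DName} → lossless.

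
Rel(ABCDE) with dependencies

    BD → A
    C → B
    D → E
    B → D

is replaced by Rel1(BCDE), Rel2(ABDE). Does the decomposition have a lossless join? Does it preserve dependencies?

Lossless test: (BDE)⁺ = {ABDE}, which contains all of one fragment — lossless.
Dependency preservation: every FD's attributes lie within a single fragment, so each can be enforced locally — preserved.

lossless and dependency-preserving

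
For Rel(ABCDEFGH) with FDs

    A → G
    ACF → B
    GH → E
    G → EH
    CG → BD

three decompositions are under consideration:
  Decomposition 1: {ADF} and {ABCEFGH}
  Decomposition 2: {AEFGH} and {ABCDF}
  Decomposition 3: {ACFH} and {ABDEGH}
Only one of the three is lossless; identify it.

Decomposition 1: common = {AF}, closure = {AEFGH} → lossy.
Decomposition 2: common = {AF}, closure = {AEFGH} → lossless.
Decomposition 3: common = {AH}, closure = {AEGH} → lossy.

Decomposition 2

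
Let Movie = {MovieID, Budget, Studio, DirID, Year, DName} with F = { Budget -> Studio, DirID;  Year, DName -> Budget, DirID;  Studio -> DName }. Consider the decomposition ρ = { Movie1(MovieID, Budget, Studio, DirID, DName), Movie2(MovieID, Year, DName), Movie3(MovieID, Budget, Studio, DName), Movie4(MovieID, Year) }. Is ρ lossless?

Chase test. Columns are MovieID, Budget, Studio, DirID, Year, DName; row i has aⱼ where attribute j ∈ Moviei, else bᵢⱼ.
Initial tableau (one row per fragment):
  row 1: a1 a2 a3 a4 b15 a6
  row 2: a1 b22 b23 b24 a5 a6
  row 3: a1 a2 a3 b34 b35 a6
  row 4: a1 b42 b43 b44 a5 b46
Rows 1 and 3 agree on Budget; apply Budget→Studio, DirID and equate their Studio, DirID entries.
No row becomes fully distinguished — the join is lossy.

No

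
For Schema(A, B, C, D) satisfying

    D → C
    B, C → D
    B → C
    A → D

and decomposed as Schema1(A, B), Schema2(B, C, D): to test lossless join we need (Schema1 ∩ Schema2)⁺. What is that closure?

B, C, D

Schema1 ∩ Schema2 = {B}.
B → C applies, adding C
B, C → D applies, adding D
Closure: {B, C, D}.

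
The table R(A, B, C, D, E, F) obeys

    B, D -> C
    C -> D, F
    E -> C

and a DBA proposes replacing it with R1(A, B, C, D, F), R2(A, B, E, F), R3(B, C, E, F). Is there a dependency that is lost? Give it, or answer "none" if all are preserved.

none

B, D → C lies within R1.
C → D, F lies within R1.
E → C lies within R3.
Every dependency is enforceable on the fragments, so the decomposition is dependency-preserving.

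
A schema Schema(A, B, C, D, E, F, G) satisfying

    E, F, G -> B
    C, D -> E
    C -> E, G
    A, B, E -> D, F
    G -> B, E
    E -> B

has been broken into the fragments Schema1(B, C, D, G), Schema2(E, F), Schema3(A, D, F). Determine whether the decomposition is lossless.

Chase test. Columns are A, B, C, D, E, F, G; row i has aⱼ where attribute j ∈ Schemai, else bᵢⱼ.
Initial tableau (one row per fragment):
  row 1: b11 a2 a3 a4 b15 b16 a7
  row 2: b21 b22 b23 b24 a5 a6 b27
  row 3: a1 b32 b33 a4 b35 a6 b37
No row becomes fully distinguished — the join is lossy.

No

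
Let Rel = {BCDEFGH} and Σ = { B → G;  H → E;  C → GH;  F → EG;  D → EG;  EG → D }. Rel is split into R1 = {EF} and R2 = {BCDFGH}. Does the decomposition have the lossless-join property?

Yes

Common attributes: R1 ∩ R2 = {F}.
Closure of {F}: F → EG applies, adding EG; EG → D applies, adding D. So (F)⁺ = {DEFG}.
This closure contains every attribute of R1, so R1 ∩ R2 → R1. The join is lossless.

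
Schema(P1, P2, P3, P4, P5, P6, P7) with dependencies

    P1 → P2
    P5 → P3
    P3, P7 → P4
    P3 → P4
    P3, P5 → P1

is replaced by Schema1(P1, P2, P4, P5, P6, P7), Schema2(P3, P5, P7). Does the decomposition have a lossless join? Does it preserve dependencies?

Lossless test: (P5, P7)⁺ = {P1, P2, P3, P4, P5, P7}, which contains all of one fragment — lossless.
Dependency preservation: the restricted closure of {P3, P7} across the fragments never reaches {P4}, so P3, P7 → P4 cannot be enforced without a join — not preserved.

lossless but not dependency-preserving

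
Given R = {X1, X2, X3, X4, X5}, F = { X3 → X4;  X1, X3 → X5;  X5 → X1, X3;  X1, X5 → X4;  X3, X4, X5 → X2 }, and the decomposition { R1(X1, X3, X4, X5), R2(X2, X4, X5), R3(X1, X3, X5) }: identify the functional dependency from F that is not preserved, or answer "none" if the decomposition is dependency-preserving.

none

X3 → X4 lies within R1.
X1, X3 → X5 lies within R1.
X5 → X1, X3 lies within R1.
X1, X5 → X4 lies within R1.
X3, X4, X5 → X2: restricted closure across fragments reaches X2.
Every dependency is enforceable on the fragments, so the decomposition is dependency-preserving.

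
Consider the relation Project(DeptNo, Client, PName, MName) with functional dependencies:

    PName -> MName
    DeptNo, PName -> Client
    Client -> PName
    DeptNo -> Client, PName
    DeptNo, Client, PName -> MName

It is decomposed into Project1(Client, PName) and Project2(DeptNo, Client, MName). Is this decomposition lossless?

Common attributes: Project1 ∩ Project2 = {Client}.
Closure of {Client}: Client → PName applies, adding PName; PName → MName applies, adding MName. So (Client)⁺ = {Client, PName, MName}.
This closure contains every attribute of Project1, so Project1 ∩ Project2 → Project1. The join is lossless.

Yes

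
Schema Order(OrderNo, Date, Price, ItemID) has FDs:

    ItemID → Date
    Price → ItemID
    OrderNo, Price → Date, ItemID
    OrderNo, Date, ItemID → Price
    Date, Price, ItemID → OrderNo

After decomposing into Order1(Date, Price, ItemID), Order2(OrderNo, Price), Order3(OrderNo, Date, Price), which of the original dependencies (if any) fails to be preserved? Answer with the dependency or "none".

OrderNo, Date, ItemID → Price

Check OrderNo, Date, ItemID → Price: no single fragment contains all of {OrderNo, Date, Price, ItemID}, and the restricted closure of {OrderNo, Date, ItemID} across the fragments never reaches {Price}.
ItemID → Date is preserved.
Price → ItemID is preserved.
OrderNo, Price → Date, ItemID is preserved.
Date, Price, ItemID → OrderNo is preserved.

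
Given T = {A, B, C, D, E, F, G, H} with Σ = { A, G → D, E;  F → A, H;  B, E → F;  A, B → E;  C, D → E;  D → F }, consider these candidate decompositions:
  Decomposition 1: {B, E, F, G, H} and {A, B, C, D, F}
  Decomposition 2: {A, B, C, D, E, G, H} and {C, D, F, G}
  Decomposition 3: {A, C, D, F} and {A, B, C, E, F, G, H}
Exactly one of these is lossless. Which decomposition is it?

Decomposition 2

Decomposition 1: common = {B, F}, closure = {A, B, E, F, H} → lossy.
Decomposition 2: common = {C, D, G}, closure = {A, C, D, E, F, G, H} → lossless.
Decomposition 3: common = {A, C, F}, closure = {A, C, F, H} → lossy.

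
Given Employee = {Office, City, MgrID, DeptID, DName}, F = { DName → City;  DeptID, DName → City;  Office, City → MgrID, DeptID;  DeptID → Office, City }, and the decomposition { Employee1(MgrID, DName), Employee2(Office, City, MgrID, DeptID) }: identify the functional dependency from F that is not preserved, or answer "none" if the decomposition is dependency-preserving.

Check DName → City: no single fragment contains all of {City, DName}, and the restricted closure of {DName} across the fragments never reaches {City}.
DeptID, DName → City is preserved.
Office, City → MgrID, DeptID is preserved.
DeptID → Office, City is preserved.

DName → City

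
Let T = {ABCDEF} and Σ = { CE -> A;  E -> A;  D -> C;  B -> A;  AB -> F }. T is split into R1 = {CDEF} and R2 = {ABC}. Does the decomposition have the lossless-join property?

No

Common attributes: R1 ∩ R2 = {C}.
No dependency enlarges {C}, so (C)⁺ = {C}.
The closure contains neither all of R1 = {CDEF} nor all of R2 = {ABC}, so the common attributes are not a superkey of either fragment. The join is lossy.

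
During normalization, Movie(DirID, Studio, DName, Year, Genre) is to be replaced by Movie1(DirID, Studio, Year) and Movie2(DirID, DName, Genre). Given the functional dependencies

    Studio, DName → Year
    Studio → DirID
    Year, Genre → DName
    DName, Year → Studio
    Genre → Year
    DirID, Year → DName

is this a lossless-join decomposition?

Common attributes: Movie1 ∩ Movie2 = {DirID}.
No dependency enlarges {DirID}, so (DirID)⁺ = {DirID}.
The closure contains neither all of Movie1 = {DirID, Studio, Year} nor all of Movie2 = {DirID, DName, Genre}, so the common attributes are not a superkey of either fragment. The join is lossy.

No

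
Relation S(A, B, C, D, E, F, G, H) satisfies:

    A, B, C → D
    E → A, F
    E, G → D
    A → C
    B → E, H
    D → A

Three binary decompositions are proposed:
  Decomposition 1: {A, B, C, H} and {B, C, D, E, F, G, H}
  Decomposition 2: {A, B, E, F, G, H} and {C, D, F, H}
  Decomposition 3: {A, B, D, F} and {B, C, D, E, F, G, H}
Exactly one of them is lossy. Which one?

Decomposition 1: common = {B, C, H}, closure = {A, B, C, D, E, F, H} → lossless.
Decomposition 2: common = {F, H}, closure = {F, H} → lossy.
Decomposition 3: common = {B, D, F}, closure = {A, B, C, D, E, F, H} → lossless.

Decomposition 2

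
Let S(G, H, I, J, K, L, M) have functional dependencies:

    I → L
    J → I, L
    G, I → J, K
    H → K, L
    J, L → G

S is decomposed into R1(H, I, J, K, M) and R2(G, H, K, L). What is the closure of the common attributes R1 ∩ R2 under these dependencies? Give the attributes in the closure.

H, K, L

R1 ∩ R2 = {H, K}.
H → K, L applies, adding L
Closure: {H, K, L}.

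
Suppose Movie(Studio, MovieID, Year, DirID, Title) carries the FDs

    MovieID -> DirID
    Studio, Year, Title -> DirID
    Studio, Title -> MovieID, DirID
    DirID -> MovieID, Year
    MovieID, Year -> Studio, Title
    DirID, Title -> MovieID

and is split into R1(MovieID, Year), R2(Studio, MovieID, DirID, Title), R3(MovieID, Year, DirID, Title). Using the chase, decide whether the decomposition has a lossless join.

Chase test. Columns are Studio, MovieID, Year, DirID, Title; row i has aⱼ where attribute j ∈ Ri, else bᵢⱼ.
Initial tableau (one row per fragment):
  row 1: b11 a2 a3 b14 b15
  row 2: a1 a2 b23 a4 a5
  row 3: b31 a2 a3 a4 a5
Rows 1 and 2 agree on MovieID; apply MovieID→DirID and equate their DirID entries.
Rows 1 and 2 agree on DirID; apply DirID→MovieID, Year and equate their MovieID, Year entries.
Rows 1 and 2 agree on MovieID, Year; apply MovieID, Year→Studio, Title and equate their Studio, Title entries.
Rows 1 and 3 agree on MovieID, Year; apply MovieID, Year→Studio, Title and equate their Studio, Title entries.
Row 1 is now all distinguished symbols — the join is lossless.

Yes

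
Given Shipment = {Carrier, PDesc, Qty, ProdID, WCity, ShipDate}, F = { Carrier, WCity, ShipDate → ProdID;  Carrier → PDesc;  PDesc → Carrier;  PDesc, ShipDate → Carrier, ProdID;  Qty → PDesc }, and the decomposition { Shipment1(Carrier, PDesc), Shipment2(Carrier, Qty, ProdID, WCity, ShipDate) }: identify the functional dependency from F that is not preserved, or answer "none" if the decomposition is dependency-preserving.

Carrier, WCity, ShipDate → ProdID lies within Shipment2.
Carrier → PDesc lies within Shipment1.
PDesc → Carrier lies within Shipment1.
PDesc, ShipDate → Carrier, ProdID: restricted closure across fragments reaches Carrier, ProdID.
Qty → PDesc: restricted closure across fragments reaches PDesc.
Every dependency is enforceable on the fragments, so the decomposition is dependency-preserving.

none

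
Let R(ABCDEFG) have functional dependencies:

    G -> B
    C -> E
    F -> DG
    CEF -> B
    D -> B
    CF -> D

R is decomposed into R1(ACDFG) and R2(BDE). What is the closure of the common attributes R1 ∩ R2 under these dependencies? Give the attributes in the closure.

BD

R1 ∩ R2 = {D}.
D → B applies, adding B
Closure: {BD}.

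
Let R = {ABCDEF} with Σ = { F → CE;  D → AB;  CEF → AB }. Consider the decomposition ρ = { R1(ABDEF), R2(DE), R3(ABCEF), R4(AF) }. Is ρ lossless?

Yes

Chase test. Columns are ABCDEF; row i has aⱼ where attribute j ∈ Ri, else bᵢⱼ.
Initial tableau (one row per fragment):
  row 1: a1 a2 b13 a4 a5 a6
  row 2: b21 b22 b23 a4 a5 b26
  row 3: a1 a2 a3 b34 a5 a6
  row 4: a1 b42 b43 b44 b45 a6
Rows 1 and 3 agree on F; apply F→CE and equate their CE entries.
Rows 1 and 4 agree on F; apply F→CE and equate their CE entries.
Rows 1 and 2 agree on D; apply D→AB and equate their AB entries.
Rows 1 and 4 agree on CEF; apply CEF→AB and equate their AB entries.
Row 1 is now all distinguished symbols — the join is lossless.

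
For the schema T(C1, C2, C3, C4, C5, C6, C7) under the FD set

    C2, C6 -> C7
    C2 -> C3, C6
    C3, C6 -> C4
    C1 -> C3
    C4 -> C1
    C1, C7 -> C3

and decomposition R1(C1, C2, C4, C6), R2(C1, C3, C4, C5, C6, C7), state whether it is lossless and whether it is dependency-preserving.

lossy and not dependency-preserving

Lossless test: (C1, C4, C6)⁺ = {C1, C3, C4, C6}, which is a superkey of neither fragment — lossy.
Dependency preservation: the restricted closure of {C2, C6} across the fragments never reaches {C7}, so C2, C6 → C7 cannot be enforced without a join — not preserved.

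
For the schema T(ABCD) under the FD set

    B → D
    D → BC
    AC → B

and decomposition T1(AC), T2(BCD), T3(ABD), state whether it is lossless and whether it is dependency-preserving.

Lossless test (chase): Rows 2 and 3 agree on D; apply D→BC and equate their BC entries. Rows 1 and 3 agree on AC; apply AC→B and equate their B entries. Rows 1 and 2 agree on B; apply B→D and equate their D entries. Row 1 is now all distinguished symbols — the join is lossless.
Dependency preservation: the restricted closure of {AC} across the fragments never reaches {B}, so AC → B cannot be enforced without a join — not preserved.

lossless but not dependency-preserving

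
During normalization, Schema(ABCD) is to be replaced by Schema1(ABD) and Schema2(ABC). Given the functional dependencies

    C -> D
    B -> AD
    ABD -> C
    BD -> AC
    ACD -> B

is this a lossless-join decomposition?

Common attributes: Schema1 ∩ Schema2 = {AB}.
Closure of {AB}: B → AD applies, adding D; ABD → C applies, adding C. So (AB)⁺ = {ABCD}.
This closure contains every attribute of Schema1, so Schema1 ∩ Schema2 → Schema1. The join is lossless.

Yes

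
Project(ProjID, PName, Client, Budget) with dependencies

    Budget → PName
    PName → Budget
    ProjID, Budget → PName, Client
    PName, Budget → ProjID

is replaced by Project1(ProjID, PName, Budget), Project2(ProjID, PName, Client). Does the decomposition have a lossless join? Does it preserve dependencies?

Lossless test: (ProjID, PName)⁺ = {ProjID, PName, Client, Budget}, which contains all of one fragment — lossless.
Dependency preservation: ProjID, Budget → PName, Client is not contained in any single fragment, but the restricted closure of its left-hand side across the fragments still reaches the right-hand side; the remaining FDs each lie inside some fragment. All dependencies are preserved.

lossless and dependency-preserving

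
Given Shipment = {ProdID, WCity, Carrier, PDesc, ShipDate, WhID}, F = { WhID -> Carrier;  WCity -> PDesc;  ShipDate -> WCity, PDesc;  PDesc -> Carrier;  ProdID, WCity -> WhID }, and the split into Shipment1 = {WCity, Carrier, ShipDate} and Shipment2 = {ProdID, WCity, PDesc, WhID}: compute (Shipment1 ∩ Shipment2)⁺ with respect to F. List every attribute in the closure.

Shipment1 ∩ Shipment2 = {WCity}.
WCity → PDesc applies, adding PDesc
PDesc → Carrier applies, adding Carrier
Closure: {WCity, Carrier, PDesc}.

WCity, Carrier, PDesc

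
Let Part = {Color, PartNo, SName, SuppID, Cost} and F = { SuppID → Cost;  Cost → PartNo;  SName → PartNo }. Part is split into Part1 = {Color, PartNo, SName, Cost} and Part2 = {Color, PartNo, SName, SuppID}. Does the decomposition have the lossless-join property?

No

Common attributes: Part1 ∩ Part2 = {Color, PartNo, SName}.
No dependency enlarges {Color, PartNo, SName}, so (Color, PartNo, SName)⁺ = {Color, PartNo, SName}.
The closure contains neither all of Part1 = {Color, PartNo, SName, Cost} nor all of Part2 = {Color, PartNo, SName, SuppID}, so the common attributes are not a superkey of either fragment. The join is lossy.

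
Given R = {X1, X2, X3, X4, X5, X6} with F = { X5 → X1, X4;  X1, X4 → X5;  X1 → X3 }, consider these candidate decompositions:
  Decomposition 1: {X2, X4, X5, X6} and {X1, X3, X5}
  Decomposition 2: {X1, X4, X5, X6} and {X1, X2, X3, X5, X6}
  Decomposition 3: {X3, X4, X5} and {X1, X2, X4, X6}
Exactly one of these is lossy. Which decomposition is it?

Decomposition 1: common = {X5}, closure = {X1, X3, X4, X5} → lossless.
Decomposition 2: common = {X1, X5, X6}, closure = {X1, X3, X4, X5, X6} → lossless.
Decomposition 3: common = {X4}, closure = {X4} → lossy.

Decomposition 3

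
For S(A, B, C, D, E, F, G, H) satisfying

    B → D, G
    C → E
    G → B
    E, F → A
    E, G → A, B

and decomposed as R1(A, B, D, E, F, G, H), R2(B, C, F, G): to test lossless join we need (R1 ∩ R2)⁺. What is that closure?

R1 ∩ R2 = {B, F, G}.
B → D, G applies, adding D
Closure: {B, D, F, G}.

B, D, F, G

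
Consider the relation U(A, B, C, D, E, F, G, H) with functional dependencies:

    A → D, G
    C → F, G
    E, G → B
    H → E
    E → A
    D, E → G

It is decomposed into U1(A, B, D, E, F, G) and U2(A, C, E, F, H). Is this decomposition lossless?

Yes

Common attributes: U1 ∩ U2 = {A, E, F}.
Closure of {A, E, F}: A → D, G applies, adding D, G; E, G → B applies, adding B. So (A, E, F)⁺ = {A, B, D, E, F, G}.
This closure contains every attribute of U1, so U1 ∩ U2 → U1. The join is lossless.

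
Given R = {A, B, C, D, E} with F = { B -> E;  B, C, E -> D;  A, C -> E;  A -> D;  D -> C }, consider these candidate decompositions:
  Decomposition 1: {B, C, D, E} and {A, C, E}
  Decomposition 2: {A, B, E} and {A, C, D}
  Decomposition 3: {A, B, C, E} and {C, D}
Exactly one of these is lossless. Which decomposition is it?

Decomposition 2

Decomposition 1: common = {C, E}, closure = {C, E} → lossy.
Decomposition 2: common = {A}, closure = {A, C, D, E} → lossless.
Decomposition 3: common = {C}, closure = {C} → lossy.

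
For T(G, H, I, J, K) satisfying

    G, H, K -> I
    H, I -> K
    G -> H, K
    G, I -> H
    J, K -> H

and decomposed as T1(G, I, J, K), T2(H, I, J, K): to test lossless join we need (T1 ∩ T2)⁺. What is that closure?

H, I, J, K

T1 ∩ T2 = {I, J, K}.
J, K → H applies, adding H
Closure: {H, I, J, K}.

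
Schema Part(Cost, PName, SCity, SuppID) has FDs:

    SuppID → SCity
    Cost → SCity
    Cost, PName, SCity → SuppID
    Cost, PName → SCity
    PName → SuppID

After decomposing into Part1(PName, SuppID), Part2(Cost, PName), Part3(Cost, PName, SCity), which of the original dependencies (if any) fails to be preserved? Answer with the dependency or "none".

Check SuppID → SCity: no single fragment contains all of {SCity, SuppID}, and the restricted closure of {SuppID} across the fragments never reaches {SCity}.
Cost → SCity is preserved.
Cost, PName, SCity → SuppID is preserved.
Cost, PName → SCity is preserved.
PName → SuppID is preserved.

SuppID → SCity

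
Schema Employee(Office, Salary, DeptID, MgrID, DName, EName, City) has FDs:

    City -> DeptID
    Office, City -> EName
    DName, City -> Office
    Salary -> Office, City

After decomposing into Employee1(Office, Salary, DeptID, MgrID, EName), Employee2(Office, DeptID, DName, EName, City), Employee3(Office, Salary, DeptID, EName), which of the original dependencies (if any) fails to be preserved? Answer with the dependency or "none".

Salary -> Office, City

Check Salary → Office, City: no single fragment contains all of {Office, Salary, City}, and the restricted closure of {Salary} across the fragments never reaches {Office, City}.
City → DeptID is preserved.
Office, City → EName is preserved.
DName, City → Office is preserved.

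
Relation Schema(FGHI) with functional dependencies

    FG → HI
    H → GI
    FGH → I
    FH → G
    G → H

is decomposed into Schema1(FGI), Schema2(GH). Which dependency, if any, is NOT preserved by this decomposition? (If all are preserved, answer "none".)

FG → HI: restricted closure across fragments reaches HI.
H → GI: restricted closure across fragments reaches GI.
FGH → I: restricted closure across fragments reaches I.
FH → G: restricted closure across fragments reaches G.
G → H lies within Schema2.
Every dependency is enforceable on the fragments, so the decomposition is dependency-preserving.

none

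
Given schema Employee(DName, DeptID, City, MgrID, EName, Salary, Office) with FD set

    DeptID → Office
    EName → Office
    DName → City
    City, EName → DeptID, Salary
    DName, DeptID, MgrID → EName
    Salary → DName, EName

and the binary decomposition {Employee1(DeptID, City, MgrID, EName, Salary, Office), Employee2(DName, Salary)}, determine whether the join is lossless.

Common attributes: Employee1 ∩ Employee2 = {Salary}.
Closure of {Salary}: Salary → DName, EName applies, adding DName, EName; EName → Office applies, adding Office; DName → City applies, adding City; City, EName → DeptID, Salary applies, adding DeptID. So (Salary)⁺ = {DName, DeptID, City, EName, Salary, Office}.
This closure contains every attribute of Employee2, so Employee1 ∩ Employee2 → Employee2. The join is lossless.

Yes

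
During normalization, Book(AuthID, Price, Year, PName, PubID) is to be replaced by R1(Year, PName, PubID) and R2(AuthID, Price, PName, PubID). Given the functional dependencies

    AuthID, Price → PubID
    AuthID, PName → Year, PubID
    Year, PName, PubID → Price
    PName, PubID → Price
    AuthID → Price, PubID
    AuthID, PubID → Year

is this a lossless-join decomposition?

No

Common attributes: R1 ∩ R2 = {PName, PubID}.
Closure of {PName, PubID}: PName, PubID → Price applies, adding Price. So (PName, PubID)⁺ = {Price, PName, PubID}.
The closure contains neither all of R1 = {Year, PName, PubID} nor all of R2 = {AuthID, Price, PName, PubID}, so the common attributes are not a superkey of either fragment. The join is lossy.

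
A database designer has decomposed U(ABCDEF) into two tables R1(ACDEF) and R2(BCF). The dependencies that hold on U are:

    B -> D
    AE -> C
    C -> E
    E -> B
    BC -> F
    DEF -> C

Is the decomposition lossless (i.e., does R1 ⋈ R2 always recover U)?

Yes

Common attributes: R1 ∩ R2 = {CF}.
Closure of {CF}: C → E applies, adding E; E → B applies, adding B; B → D applies, adding D. So (CF)⁺ = {BCDEF}.
This closure contains every attribute of R2, so R1 ∩ R2 → R2. The join is lossless.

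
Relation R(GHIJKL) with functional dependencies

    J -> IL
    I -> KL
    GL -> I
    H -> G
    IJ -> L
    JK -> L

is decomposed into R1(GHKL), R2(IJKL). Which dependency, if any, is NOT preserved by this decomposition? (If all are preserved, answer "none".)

GL -> I

Check GL → I: no single fragment contains all of {GIL}, and the restricted closure of {GL} across the fragments never reaches {I}.
J → IL is preserved.
I → KL is preserved.
H → G is preserved.
IJ → L is preserved.
JK → L is preserved.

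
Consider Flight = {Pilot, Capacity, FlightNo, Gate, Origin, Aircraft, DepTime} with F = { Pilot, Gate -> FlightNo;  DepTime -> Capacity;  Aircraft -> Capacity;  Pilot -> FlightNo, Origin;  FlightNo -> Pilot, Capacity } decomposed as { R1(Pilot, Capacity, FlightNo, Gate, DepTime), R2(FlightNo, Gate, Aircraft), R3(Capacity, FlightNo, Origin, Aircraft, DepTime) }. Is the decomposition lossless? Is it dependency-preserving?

Lossless test (chase): Rows 2 and 3 agree on Aircraft; apply Aircraft→Capacity and equate their Capacity entries. Rows 1 and 2 agree on FlightNo; apply FlightNo→Pilot, Capacity and equate their Pilot, Capacity entries. Rows 1 and 3 agree on FlightNo; apply FlightNo→Pilot, Capacity and equate their Pilot, Capacity entries. Rows 1 and 2 agree on Pilot; apply Pilot→FlightNo, Origin and equate their FlightNo, Origin entries. Rows 1 and 3 agree on Pilot; apply Pilot→FlightNo, Origin and equate their FlightNo, Origin entries. No row becomes fully distinguished — the join is lossy.
Dependency preservation: Pilot → FlightNo, Origin is not contained in any single fragment, but the restricted closure of its left-hand side across the fragments still reaches the right-hand side; the remaining FDs each lie inside some fragment. All dependencies are preserved.

lossy but dependency-preserving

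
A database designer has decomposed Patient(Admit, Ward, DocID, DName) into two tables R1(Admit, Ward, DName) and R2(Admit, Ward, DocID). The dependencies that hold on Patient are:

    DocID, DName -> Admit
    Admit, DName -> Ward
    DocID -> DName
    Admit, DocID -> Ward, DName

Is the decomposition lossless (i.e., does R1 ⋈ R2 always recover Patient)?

Common attributes: R1 ∩ R2 = {Admit, Ward}.
No dependency enlarges {Admit, Ward}, so (Admit, Ward)⁺ = {Admit, Ward}.
The closure contains neither all of R1 = {Admit, Ward, DName} nor all of R2 = {Admit, Ward, DocID}, so the common attributes are not a superkey of either fragment. The join is lossy.

No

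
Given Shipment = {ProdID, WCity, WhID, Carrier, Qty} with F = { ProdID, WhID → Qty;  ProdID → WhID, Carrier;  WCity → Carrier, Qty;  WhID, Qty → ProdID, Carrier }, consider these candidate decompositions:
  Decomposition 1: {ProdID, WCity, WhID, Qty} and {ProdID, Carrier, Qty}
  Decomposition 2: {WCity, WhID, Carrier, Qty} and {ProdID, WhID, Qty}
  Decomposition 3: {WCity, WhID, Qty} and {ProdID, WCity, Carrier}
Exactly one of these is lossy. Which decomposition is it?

Decomposition 3

Decomposition 1: common = {ProdID, Qty}, closure = {ProdID, WhID, Carrier, Qty} → lossless.
Decomposition 2: common = {WhID, Qty}, closure = {ProdID, WhID, Carrier, Qty} → lossless.
Decomposition 3: common = {WCity}, closure = {WCity, Carrier, Qty} → lossy.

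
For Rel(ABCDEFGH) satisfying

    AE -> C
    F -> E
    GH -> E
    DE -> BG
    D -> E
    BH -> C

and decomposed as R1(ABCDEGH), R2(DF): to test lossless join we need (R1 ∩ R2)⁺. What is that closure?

BDEG

R1 ∩ R2 = {D}.
D → E applies, adding E
DE → BG applies, adding BG
Closure: {BDEG}.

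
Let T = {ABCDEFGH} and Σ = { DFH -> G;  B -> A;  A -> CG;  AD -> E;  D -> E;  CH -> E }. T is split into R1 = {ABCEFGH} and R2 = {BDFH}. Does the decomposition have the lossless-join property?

Yes

Common attributes: R1 ∩ R2 = {BFH}.
Closure of {BFH}: B → A applies, adding A; A → CG applies, adding CG; CH → E applies, adding E. So (BFH)⁺ = {ABCEFGH}.
This closure contains every attribute of R1, so R1 ∩ R2 → R1. The join is lossless.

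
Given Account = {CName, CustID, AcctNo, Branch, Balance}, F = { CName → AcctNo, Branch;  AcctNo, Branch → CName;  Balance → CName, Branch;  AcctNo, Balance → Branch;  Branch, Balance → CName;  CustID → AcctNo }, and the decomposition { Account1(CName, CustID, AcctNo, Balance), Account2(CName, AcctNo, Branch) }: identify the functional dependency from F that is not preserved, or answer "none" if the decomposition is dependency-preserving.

CName → AcctNo, Branch lies within Account2.
AcctNo, Branch → CName lies within Account2.
Balance → CName, Branch: restricted closure across fragments reaches CName, Branch.
AcctNo, Balance → Branch: restricted closure across fragments reaches Branch.
Branch, Balance → CName: restricted closure across fragments reaches CName.
CustID → AcctNo lies within Account1.
Every dependency is enforceable on the fragments, so the decomposition is dependency-preserving.

none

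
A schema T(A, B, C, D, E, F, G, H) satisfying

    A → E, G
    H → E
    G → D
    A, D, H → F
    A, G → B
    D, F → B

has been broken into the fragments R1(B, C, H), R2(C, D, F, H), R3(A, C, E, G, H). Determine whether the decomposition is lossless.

Chase test. Columns are A, B, C, D, E, F, G, H; row i has aⱼ where attribute j ∈ Ri, else bᵢⱼ.
Initial tableau (one row per fragment):
  row 1: b11 a2 a3 b14 b15 b16 b17 a8
  row 2: b21 b22 a3 a4 b25 a6 b27 a8
  row 3: a1 b32 a3 b34 a5 b36 a7 a8
Rows 1 and 2 agree on H; apply H→E and equate their E entries.
Rows 1 and 3 agree on H; apply H→E and equate their E entries.
No row becomes fully distinguished — the join is lossy.

No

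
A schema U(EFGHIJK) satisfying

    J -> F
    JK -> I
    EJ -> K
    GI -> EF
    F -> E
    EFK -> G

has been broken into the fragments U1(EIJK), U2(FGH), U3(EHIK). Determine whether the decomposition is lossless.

Chase test. Columns are EFGHIJK; row i has aⱼ where attribute j ∈ Ui, else bᵢⱼ.
Initial tableau (one row per fragment):
  row 1: a1 b12 b13 b14 a5 a6 a7
  row 2: b21 a2 a3 a4 b25 b26 b27
  row 3: a1 b32 b33 a4 a5 b36 a7
No row becomes fully distinguished — the join is lossy.

No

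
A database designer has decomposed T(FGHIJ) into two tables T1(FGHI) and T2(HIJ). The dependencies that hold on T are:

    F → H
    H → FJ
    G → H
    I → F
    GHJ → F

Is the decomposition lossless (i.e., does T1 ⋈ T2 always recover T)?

Yes

Common attributes: T1 ∩ T2 = {HI}.
Closure of {HI}: H → FJ applies, adding FJ. So (HI)⁺ = {FHIJ}.
This closure contains every attribute of T2, so T1 ∩ T2 → T2. The join is lossless.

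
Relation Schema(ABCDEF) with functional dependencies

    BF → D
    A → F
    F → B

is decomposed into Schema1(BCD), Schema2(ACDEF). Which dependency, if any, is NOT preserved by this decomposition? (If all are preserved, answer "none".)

F → B

Check F → B: no single fragment contains all of {BF}, and the restricted closure of {F} across the fragments never reaches {B}.
BF → D is preserved.
A → F is preserved.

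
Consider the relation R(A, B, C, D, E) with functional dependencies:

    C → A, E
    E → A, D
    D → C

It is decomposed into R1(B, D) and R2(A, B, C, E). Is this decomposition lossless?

No

Common attributes: R1 ∩ R2 = {B}.
No dependency enlarges {B}, so (B)⁺ = {B}.
The closure contains neither all of R1 = {B, D} nor all of R2 = {A, B, C, E}, so the common attributes are not a superkey of either fragment. The join is lossy.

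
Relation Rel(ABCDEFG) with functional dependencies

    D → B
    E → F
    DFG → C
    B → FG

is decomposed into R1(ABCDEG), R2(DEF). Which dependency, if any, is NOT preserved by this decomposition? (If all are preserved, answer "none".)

Check B → FG: no single fragment contains all of {BFG}, and the restricted closure of {B} across the fragments never reaches {FG}.
D → B is preserved.
E → F is preserved.
DFG → C is preserved.

B → FG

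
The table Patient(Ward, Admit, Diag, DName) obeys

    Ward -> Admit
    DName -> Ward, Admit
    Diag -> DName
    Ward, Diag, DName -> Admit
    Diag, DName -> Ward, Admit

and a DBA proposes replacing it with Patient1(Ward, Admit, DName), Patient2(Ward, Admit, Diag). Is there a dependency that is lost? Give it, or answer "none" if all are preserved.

Check Diag → DName: no single fragment contains all of {Diag, DName}, and the restricted closure of {Diag} across the fragments never reaches {DName}.
Ward → Admit is preserved.
DName → Ward, Admit is preserved.
Ward, Diag, DName → Admit is preserved.
Diag, DName → Ward, Admit is preserved.

Diag -> DName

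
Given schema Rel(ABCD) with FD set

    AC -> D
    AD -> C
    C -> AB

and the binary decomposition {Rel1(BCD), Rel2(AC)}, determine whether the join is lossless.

Yes

Common attributes: Rel1 ∩ Rel2 = {C}.
Closure of {C}: C → AB applies, adding AB; AC → D applies, adding D. So (C)⁺ = {ABCD}.
This closure contains every attribute of Rel1, so Rel1 ∩ Rel2 → Rel1. The join is lossless.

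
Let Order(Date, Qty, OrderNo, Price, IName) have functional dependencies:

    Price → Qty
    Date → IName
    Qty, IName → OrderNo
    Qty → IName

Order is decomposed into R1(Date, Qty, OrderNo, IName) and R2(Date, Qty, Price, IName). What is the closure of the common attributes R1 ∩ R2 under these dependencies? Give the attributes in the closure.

R1 ∩ R2 = {Date, Qty, IName}.
Qty, IName → OrderNo applies, adding OrderNo
Closure: {Date, Qty, OrderNo, IName}.

Date, Qty, OrderNo, IName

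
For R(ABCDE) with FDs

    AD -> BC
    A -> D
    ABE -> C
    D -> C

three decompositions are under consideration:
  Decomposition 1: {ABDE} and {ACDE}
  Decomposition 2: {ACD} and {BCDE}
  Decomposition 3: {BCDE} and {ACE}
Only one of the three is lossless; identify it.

Decomposition 1: common = {ADE}, closure = {ABCDE} → lossless.
Decomposition 2: common = {CD}, closure = {CD} → lossy.
Decomposition 3: common = {CE}, closure = {CE} → lossy.

Decomposition 1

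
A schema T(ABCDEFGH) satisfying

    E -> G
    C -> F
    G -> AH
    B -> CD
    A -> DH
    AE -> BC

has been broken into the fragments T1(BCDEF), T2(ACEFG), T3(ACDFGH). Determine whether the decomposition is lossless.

Chase test. Columns are ABCDEFGH; row i has aⱼ where attribute j ∈ Ti, else bᵢⱼ.
Initial tableau (one row per fragment):
  row 1: b11 a2 a3 a4 a5 a6 b17 b18
  row 2: a1 b22 a3 b24 a5 a6 a7 b28
  row 3: a1 b32 a3 a4 b35 a6 a7 a8
Rows 1 and 2 agree on E; apply E→G and equate their G entries.
Rows 1 and 2 agree on G; apply G→AH and equate their AH entries.
Rows 1 and 3 agree on G; apply G→AH and equate their AH entries.
Rows 1 and 2 agree on A; apply A→DH and equate their DH entries.
Rows 1 and 2 agree on AE; apply AE→BC and equate their BC entries.
Row 1 is now all distinguished symbols — the join is lossless.

Yes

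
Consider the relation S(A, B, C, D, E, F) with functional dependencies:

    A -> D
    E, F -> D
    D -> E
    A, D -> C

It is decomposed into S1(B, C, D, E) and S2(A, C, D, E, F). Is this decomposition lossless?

Common attributes: S1 ∩ S2 = {C, D, E}.
No dependency enlarges {C, D, E}, so (C, D, E)⁺ = {C, D, E}.
The closure contains neither all of S1 = {B, C, D, E} nor all of S2 = {A, C, D, E, F}, so the common attributes are not a superkey of either fragment. The join is lossy.

No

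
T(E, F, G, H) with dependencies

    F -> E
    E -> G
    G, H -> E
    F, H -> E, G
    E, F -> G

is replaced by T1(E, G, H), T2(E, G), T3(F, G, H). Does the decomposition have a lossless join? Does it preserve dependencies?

lossless but not dependency-preserving

Lossless test (chase): Rows 1 and 3 agree on G, H; apply G, H→E and equate their E entries. Row 3 is now all distinguished symbols — the join is lossless.
Dependency preservation: the restricted closure of {F} across the fragments never reaches {E}, so F → E cannot be enforced without a join — not preserved.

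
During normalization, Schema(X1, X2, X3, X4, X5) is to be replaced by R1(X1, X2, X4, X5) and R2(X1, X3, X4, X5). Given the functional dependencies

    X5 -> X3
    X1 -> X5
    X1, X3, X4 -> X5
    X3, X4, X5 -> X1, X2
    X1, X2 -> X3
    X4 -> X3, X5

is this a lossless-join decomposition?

Common attributes: R1 ∩ R2 = {X1, X4, X5}.
Closure of {X1, X4, X5}: X5 → X3 applies, adding X3; X3, X4, X5 → X1, X2 applies, adding X2. So (X1, X4, X5)⁺ = {X1, X2, X3, X4, X5}.
This closure contains every attribute of R1, so R1 ∩ R2 → R1. The join is lossless.

Yes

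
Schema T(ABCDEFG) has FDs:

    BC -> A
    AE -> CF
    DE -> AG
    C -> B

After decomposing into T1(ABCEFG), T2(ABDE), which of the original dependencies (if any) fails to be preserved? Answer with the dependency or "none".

Check DE → AG: no single fragment contains all of {ADEG}, and the restricted closure of {DE} across the fragments never reaches {AG}.
BC → A is preserved.
AE → CF is preserved.
C → B is preserved.

DE -> AG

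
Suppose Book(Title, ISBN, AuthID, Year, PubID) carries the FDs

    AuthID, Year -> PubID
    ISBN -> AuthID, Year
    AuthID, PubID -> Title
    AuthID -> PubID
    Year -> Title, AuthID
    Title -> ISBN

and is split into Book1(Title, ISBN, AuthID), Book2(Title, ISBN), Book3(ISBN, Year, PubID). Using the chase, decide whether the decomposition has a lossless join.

Chase test. Columns are Title, ISBN, AuthID, Year, PubID; row i has aⱼ where attribute j ∈ Booki, else bᵢⱼ.
Initial tableau (one row per fragment):
  row 1: a1 a2 a3 b14 b15
  row 2: a1 a2 b23 b24 b25
  row 3: b31 a2 b33 a4 a5
Rows 1 and 2 agree on ISBN; apply ISBN→AuthID, Year and equate their AuthID, Year entries.
Rows 1 and 3 agree on ISBN; apply ISBN→AuthID, Year and equate their AuthID, Year entries.
Rows 1 and 2 agree on AuthID; apply AuthID→PubID and equate their PubID entries.
Rows 1 and 3 agree on AuthID; apply AuthID→PubID and equate their PubID entries.
Rows 1 and 3 agree on Year; apply Year→Title, AuthID and equate their Title, AuthID entries.
Row 1 is now all distinguished symbols — the join is lossless.

Yes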